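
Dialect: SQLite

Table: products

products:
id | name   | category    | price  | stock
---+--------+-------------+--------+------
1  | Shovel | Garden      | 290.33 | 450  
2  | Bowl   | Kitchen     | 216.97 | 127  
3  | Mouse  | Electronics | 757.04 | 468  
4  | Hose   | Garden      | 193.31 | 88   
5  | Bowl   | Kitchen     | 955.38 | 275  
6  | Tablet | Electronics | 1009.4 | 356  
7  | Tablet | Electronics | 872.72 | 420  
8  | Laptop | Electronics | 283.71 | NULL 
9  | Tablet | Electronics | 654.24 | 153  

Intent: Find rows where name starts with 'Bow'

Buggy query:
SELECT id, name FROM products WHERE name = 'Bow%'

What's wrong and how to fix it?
Bug: '=' compares the literal string including the % character; pattern matching needs LIKE

Fix: Replace '=' with LIKE so 'Bow%' is treated as a pattern

Corrected query:
SELECT id, name FROM products WHERE name LIKE 'Bow%'

Result:
id | name
---+-----
2  | Bowl
5  | Bowl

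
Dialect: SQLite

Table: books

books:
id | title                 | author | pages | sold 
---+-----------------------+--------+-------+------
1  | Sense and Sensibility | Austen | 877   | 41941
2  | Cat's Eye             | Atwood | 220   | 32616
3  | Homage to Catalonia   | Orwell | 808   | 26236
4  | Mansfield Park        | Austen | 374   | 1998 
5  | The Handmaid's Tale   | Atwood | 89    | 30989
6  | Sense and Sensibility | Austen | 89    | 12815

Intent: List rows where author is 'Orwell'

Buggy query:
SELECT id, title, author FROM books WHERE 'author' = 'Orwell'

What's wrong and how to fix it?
Bug: Single quotes denote string literals in SQL; the column name is being compared as a constant string

Fix: Remove the quotes around the column name (or use double quotes for an identifier)

Corrected query:
SELECT id, title, author FROM books WHERE author = 'Orwell'

Result:
id | title               | author
---+---------------------+-------
3  | Homage to Catalonia | Orwell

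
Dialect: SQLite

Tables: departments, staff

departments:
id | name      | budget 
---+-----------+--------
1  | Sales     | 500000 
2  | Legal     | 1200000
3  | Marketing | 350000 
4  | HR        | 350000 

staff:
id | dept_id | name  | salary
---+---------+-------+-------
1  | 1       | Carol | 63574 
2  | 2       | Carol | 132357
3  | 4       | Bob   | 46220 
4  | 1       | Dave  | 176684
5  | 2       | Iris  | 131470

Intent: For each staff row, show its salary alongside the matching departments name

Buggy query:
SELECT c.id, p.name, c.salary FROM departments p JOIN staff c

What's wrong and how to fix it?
Bug: JOIN with no ON clause produces a cartesian product; every staff row pairs with every departments row

Fix: Add ON c.dept_id = p.id to the JOIN

Corrected query:
SELECT c.id, p.name, c.salary FROM departments p JOIN staff c ON c.dept_id = p.id

Result:
id | name  | salary
---+-------+-------
1  | Sales | 63574 
2  | Legal | 132357
3  | HR    | 46220 
4  | Sales | 176684
5  | Legal | 131470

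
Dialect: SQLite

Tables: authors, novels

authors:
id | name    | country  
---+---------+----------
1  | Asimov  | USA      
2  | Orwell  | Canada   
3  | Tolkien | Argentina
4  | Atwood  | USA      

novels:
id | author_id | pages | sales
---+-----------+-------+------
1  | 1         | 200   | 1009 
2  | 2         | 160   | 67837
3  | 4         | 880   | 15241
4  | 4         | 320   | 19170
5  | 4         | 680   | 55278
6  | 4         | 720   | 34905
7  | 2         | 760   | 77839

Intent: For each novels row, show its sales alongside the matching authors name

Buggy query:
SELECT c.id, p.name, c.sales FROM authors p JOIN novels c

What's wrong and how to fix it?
Bug: Missing join condition: each novels row is matched to all authors rows instead of just its own

Fix: Specify the join condition linking the foreign key to the parent id

Corrected query:
SELECT c.id, p.name, c.sales FROM authors p JOIN novels c ON c.author_id = p.id

Result:
id | name   | sales
---+--------+------
1  | Asimov | 1009 
2  | Orwell | 67837
3  | Atwood | 15241
4  | Atwood | 19170
5  | Atwood | 55278
6  | Atwood | 34905
7  | Orwell | 77839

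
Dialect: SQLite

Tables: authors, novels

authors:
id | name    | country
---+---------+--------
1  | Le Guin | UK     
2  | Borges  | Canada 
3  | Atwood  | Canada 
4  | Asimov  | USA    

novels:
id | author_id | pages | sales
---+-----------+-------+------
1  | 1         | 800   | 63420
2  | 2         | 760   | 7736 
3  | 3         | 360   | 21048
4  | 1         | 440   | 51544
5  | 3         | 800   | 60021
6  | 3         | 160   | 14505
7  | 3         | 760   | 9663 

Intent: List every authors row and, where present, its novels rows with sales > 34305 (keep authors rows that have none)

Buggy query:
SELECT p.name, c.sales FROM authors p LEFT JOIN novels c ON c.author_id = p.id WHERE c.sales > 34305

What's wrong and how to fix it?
Bug: Filtering c.sales in WHERE discards the NULL rows produced by LEFT JOIN, turning it into an inner join

Fix: Put 'c.sales > 34305' in the JOIN's ON clause instead of WHERE

Corrected query:
SELECT p.name, c.sales FROM authors p LEFT JOIN novels c ON c.author_id = p.id AND c.sales > 34305

Result:
name    | sales
--------+------
Le Guin | 51544
Le Guin | 63420
Borges  | NULL 
Atwood  | 60021
Asimov  | NULL 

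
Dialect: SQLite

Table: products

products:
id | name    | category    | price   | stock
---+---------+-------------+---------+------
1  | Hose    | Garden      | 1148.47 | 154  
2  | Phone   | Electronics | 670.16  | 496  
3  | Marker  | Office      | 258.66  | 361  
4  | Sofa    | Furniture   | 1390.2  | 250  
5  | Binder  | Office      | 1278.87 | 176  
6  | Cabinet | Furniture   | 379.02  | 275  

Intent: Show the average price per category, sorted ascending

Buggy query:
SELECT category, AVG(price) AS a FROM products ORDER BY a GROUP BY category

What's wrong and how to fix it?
Bug: ORDER BY appears before GROUP BY; SQL clause order requires GROUP BY first

Fix: Move ORDER BY to the end, after GROUP BY

Corrected query:
SELECT category, AVG(price) AS a FROM products GROUP BY category ORDER BY a

Result:
category    | a      
------------+--------
Electronics | 670.16 
Office      | 768.765
Furniture   | 884.61 
Garden      | 1148.47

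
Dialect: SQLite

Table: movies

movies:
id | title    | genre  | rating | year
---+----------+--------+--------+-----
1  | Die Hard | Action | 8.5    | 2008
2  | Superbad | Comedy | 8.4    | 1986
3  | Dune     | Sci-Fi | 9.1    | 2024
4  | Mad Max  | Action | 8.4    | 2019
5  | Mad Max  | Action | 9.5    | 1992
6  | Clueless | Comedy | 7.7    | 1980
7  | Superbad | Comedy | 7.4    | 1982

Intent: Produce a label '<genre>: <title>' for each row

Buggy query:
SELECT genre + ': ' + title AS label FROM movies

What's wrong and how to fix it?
Bug: '+' is numeric addition; on text columns SQLite converts them to 0 instead of concatenating

Fix: Replace + with || to concatenate text

Corrected query:
SELECT genre || ': ' || title AS label FROM movies

Result:
label           
----------------
Action: Die Hard
Comedy: Superbad
Sci-Fi: Dune    
Action: Mad Max 
Action: Mad Max 
Comedy: Clueless
Comedy: Superbad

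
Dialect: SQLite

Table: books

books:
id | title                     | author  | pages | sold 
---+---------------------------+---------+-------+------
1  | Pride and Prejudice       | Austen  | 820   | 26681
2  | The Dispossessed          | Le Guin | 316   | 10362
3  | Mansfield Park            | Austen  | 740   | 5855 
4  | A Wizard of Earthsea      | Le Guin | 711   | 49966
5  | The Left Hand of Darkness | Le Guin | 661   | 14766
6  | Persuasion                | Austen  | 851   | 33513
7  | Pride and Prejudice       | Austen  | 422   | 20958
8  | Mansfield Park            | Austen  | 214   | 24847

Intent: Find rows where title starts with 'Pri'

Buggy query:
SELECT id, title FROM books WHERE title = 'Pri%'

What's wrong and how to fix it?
Bug: '=' compares the literal string including the % character; pattern matching needs LIKE

Fix: Use LIKE for wildcard pattern matching

Corrected query:
SELECT id, title FROM books WHERE title LIKE 'Pri%'

Result:
id | title              
---+--------------------
1  | Pride and Prejudice
7  | Pride and Prejudice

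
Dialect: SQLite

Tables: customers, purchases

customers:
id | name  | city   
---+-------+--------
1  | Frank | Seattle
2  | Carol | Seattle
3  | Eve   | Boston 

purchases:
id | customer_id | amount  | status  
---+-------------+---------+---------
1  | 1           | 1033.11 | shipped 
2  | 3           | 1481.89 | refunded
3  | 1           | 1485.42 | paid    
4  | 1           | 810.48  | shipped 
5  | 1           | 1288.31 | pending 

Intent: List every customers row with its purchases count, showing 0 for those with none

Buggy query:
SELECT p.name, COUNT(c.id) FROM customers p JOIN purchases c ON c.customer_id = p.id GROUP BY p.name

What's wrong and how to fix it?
Bug: INNER JOIN drops customers rows that have no matching purchases rows

Fix: Use LEFT JOIN so parents without children still appear (COUNT(c.id) gives 0)

Corrected query:
SELECT p.name, COUNT(c.id) FROM customers p LEFT JOIN purchases c ON c.customer_id = p.id GROUP BY p.name

Result:
name  | COUNT(c.id)
------+------------
Carol | 0          
Eve   | 1          
Frank | 4          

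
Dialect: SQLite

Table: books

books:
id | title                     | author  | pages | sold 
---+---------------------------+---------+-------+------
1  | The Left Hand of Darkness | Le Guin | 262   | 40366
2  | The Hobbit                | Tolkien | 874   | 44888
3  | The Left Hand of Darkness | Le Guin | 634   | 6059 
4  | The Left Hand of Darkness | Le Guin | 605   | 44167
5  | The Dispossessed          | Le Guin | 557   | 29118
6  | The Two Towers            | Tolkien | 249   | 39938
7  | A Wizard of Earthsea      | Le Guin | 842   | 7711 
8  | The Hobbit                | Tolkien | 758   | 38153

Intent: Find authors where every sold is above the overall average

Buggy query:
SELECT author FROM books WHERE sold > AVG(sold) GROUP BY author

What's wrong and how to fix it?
Bug: AVG() is an aggregate; it can't sit directly in WHERE

Fix: Use a subquery for AVG and a HAVING MIN(...) filter so the condition holds for every row in the group

Corrected query:
SELECT author FROM books GROUP BY author HAVING MIN(sold) > (SELECT AVG(sold) FROM books)

Result:
author 
-------
Tolkien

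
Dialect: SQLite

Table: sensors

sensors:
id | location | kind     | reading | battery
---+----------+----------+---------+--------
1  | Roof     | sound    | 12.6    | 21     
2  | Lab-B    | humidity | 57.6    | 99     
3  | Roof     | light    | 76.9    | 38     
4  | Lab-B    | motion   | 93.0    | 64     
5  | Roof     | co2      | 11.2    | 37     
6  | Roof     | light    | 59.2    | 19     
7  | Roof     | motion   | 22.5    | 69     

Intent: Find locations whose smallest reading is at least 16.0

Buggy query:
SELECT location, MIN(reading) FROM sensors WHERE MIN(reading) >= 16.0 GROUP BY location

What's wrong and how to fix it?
Bug: Aggregates like MIN are computed per group after WHERE runs

Fix: Use HAVING for the per-group MIN condition

Corrected query:
SELECT location, MIN(reading) FROM sensors GROUP BY location HAVING MIN(reading) >= 16.0

Result:
location | MIN(reading)
---------+-------------
Lab-B    | 57.6        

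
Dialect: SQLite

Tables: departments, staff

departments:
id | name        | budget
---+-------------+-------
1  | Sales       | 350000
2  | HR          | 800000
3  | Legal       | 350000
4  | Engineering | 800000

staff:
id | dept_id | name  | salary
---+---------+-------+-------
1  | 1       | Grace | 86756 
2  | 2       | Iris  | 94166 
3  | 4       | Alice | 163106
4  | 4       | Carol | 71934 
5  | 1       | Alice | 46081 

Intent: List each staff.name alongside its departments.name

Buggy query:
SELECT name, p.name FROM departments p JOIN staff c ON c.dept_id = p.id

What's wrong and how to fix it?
Bug: Both tables have a 'name' column; the unqualified reference is ambiguous

Fix: Prefix ambiguous columns with the table alias

Corrected query:
SELECT c.name, p.name FROM departments p JOIN staff c ON c.dept_id = p.id

Result:
name  | name       
------+------------
Grace | Sales      
Iris  | HR         
Alice | Engineering
Carol | Engineering
Alice | Sales      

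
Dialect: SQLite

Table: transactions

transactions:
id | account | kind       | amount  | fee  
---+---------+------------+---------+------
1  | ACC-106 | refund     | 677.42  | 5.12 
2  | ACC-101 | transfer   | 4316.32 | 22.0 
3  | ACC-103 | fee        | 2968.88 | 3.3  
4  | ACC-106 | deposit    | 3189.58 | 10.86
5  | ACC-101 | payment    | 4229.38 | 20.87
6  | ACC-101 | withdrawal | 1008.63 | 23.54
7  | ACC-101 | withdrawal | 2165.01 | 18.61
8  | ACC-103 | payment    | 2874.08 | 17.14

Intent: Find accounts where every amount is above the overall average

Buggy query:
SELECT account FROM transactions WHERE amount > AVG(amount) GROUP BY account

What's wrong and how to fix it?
Bug: WHERE evaluates per row before aggregation, so AVG() is unavailable

Fix: Compute the overall average in a scalar subquery and compare each group's MIN against it in HAVING

Corrected query:
SELECT account FROM transactions GROUP BY account HAVING MIN(amount) > (SELECT AVG(amount) FROM transactions)

Result:
account
-------
ACC-103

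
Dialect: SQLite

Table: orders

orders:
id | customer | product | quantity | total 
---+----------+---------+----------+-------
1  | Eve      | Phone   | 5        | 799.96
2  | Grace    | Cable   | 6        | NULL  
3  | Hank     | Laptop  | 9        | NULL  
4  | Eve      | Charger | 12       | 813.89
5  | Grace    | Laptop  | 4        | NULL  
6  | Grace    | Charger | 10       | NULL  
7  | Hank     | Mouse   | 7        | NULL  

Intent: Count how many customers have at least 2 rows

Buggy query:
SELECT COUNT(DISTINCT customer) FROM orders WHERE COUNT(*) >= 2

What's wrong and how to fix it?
Bug: COUNT(*) cannot appear in WHERE; the per-group count doesn't exist yet

Fix: Use a subquery that GROUPs and filters with HAVING, then count its rows

Corrected query:
SELECT COUNT(*) FROM (SELECT customer FROM orders GROUP BY customer HAVING COUNT(*) >= 2)

Result:
COUNT(*)
--------
3       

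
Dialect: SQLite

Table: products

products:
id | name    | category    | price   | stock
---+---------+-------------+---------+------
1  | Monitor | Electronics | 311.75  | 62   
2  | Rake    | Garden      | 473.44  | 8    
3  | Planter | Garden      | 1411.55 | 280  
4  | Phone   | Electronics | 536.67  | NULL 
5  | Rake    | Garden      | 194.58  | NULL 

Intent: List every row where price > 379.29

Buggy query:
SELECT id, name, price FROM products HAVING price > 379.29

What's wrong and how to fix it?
Bug: HAVING filters the output of aggregation, but this query has no GROUP BY and no aggregate functions, so SQLite rejects it (HAVING clause on a non-aggregate query); the condition here is per row

Fix: Use WHERE for row-level filtering

Corrected query:
SELECT id, name, price FROM products WHERE price > 379.29

Result:
id | name    | price  
---+---------+--------
2  | Rake    | 473.44 
3  | Planter | 1411.55
4  | Phone   | 536.67 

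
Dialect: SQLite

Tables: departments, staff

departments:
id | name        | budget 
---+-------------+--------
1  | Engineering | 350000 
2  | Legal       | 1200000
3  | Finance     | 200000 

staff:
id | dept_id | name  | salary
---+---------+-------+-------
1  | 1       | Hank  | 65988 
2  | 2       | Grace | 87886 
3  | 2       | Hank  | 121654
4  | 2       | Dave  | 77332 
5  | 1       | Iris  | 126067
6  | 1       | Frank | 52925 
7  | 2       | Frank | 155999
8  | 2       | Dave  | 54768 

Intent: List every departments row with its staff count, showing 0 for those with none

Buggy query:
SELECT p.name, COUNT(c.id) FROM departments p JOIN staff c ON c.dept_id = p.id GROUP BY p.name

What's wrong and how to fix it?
Bug: An inner join excludes parents with zero children

Fix: Use LEFT JOIN so parents without children still appear (COUNT(c.id) gives 0)

Corrected query:
SELECT p.name, COUNT(c.id) FROM departments p LEFT JOIN staff c ON c.dept_id = p.id GROUP BY p.name

Result:
name        | COUNT(c.id)
------------+------------
Engineering | 3          
Finance     | 0          
Legal       | 5          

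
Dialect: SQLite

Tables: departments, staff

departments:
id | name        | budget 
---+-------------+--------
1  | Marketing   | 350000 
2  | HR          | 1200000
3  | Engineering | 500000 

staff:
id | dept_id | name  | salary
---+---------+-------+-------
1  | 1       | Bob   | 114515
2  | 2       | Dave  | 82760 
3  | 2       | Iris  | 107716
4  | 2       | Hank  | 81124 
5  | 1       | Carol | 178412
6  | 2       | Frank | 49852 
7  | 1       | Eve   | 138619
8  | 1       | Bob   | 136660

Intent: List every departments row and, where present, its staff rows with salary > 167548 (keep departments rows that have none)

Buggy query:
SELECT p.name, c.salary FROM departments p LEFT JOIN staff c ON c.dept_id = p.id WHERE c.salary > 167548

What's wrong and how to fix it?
Bug: A WHERE condition on the right-hand table after LEFT JOIN drops unmatched parents

Fix: Put 'c.salary > 167548' in the JOIN's ON clause instead of WHERE

Corrected query:
SELECT p.name, c.salary FROM departments p LEFT JOIN staff c ON c.dept_id = p.id AND c.salary > 167548

Result:
name        | salary
------------+-------
Marketing   | 178412
HR          | NULL  
Engineering | NULL  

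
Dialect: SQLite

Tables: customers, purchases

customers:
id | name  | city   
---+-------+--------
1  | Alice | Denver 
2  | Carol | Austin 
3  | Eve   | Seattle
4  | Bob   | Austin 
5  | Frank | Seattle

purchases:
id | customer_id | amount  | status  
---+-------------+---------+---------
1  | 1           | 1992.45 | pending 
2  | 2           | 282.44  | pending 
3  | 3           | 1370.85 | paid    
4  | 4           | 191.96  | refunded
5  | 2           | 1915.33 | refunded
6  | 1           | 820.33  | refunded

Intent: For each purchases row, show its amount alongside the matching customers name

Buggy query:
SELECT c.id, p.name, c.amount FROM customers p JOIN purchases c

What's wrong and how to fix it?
Bug: JOIN with no ON clause produces a cartesian product; every purchases row pairs with every customers row

Fix: Specify the join condition linking the foreign key to the parent id

Corrected query:
SELECT c.id, p.name, c.amount FROM customers p JOIN purchases c ON c.customer_id = p.id

Result:
id | name  | amount 
---+-------+--------
1  | Alice | 1992.45
2  | Carol | 282.44 
3  | Eve   | 1370.85
4  | Bob   | 191.96 
5  | Carol | 1915.33
6  | Alice | 820.33 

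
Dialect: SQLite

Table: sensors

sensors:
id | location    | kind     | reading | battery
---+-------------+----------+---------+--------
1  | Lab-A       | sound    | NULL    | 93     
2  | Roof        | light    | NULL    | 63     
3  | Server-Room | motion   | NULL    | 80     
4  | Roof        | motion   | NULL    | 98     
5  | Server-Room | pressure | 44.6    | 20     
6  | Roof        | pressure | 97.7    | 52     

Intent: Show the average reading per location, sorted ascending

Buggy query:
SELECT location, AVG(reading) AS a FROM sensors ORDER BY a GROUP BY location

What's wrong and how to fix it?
Bug: ORDER BY appears before GROUP BY; SQL clause order requires GROUP BY first

Fix: Move ORDER BY to the end, after GROUP BY

Corrected query:
SELECT location, AVG(reading) AS a FROM sensors GROUP BY location ORDER BY a

Result:
location    | a   
------------+-----
Lab-A       | NULL
Server-Room | 44.6
Roof        | 97.7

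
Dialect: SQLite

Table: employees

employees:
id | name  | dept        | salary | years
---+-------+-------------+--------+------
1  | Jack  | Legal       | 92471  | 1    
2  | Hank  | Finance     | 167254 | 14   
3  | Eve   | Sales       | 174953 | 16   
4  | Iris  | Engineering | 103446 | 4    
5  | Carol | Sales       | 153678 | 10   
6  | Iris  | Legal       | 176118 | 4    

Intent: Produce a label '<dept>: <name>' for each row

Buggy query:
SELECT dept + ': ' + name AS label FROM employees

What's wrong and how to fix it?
Bug: SQLite uses || for string concatenation; + coerces text to numbers (yielding 0)

Fix: Replace + with || to concatenate text

Corrected query:
SELECT dept || ': ' || name AS label FROM employees

Result:
label            
-----------------
Legal: Jack      
Finance: Hank    
Sales: Eve       
Engineering: Iris
Sales: Carol     
Legal: Iris      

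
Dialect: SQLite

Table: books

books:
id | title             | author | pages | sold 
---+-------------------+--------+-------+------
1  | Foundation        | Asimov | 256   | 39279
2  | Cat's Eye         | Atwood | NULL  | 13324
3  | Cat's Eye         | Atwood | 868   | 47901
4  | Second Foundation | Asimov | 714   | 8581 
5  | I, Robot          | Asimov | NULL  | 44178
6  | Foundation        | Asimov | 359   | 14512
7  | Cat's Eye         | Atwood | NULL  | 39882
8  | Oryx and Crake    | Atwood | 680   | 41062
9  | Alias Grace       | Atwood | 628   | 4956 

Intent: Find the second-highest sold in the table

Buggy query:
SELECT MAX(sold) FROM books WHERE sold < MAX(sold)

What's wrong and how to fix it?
Bug: The inner MAX is an aggregate inside WHERE, which is not allowed

Fix: Compute the overall MAX in a subquery, then take MAX of rows below it

Corrected query:
SELECT MAX(sold) FROM books WHERE sold < (SELECT MAX(sold) FROM books)

Result:
MAX(sold)
---------
44178    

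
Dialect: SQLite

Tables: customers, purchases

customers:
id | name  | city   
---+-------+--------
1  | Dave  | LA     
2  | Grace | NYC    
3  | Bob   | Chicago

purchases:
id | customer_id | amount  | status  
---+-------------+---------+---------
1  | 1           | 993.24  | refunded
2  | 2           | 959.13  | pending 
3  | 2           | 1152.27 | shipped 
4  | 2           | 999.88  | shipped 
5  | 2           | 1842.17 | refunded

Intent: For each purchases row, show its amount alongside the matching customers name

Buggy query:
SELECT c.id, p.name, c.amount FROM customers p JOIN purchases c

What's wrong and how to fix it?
Bug: JOIN with no ON clause produces a cartesian product; every purchases row pairs with every customers row

Fix: Specify the join condition linking the foreign key to the parent id

Corrected query:
SELECT c.id, p.name, c.amount FROM customers p JOIN purchases c ON c.customer_id = p.id

Result:
id | name  | amount 
---+-------+--------
1  | Dave  | 993.24 
2  | Grace | 959.13 
3  | Grace | 1152.27
4  | Grace | 999.88 
5  | Grace | 1842.17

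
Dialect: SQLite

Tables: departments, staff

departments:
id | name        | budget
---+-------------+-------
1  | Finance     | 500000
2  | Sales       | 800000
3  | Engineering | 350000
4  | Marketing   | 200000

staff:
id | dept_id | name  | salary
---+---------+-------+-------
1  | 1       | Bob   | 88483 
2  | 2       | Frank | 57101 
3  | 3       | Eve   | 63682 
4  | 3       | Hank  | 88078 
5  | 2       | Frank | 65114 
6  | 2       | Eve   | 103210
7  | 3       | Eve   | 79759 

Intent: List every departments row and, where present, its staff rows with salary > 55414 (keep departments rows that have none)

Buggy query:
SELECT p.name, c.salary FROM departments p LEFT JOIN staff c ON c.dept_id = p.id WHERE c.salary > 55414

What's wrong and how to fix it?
Bug: A WHERE condition on the right-hand table after LEFT JOIN drops unmatched parents

Fix: Put 'c.salary > 55414' in the JOIN's ON clause instead of WHERE

Corrected query:
SELECT p.name, c.salary FROM departments p LEFT JOIN staff c ON c.dept_id = p.id AND c.salary > 55414

Result:
name        | salary
------------+-------
Finance     | 88483 
Sales       | 57101 
Sales       | 65114 
Sales       | 103210
Engineering | 63682 
Engineering | 79759 
Engineering | 88078 
Marketing   | NULL  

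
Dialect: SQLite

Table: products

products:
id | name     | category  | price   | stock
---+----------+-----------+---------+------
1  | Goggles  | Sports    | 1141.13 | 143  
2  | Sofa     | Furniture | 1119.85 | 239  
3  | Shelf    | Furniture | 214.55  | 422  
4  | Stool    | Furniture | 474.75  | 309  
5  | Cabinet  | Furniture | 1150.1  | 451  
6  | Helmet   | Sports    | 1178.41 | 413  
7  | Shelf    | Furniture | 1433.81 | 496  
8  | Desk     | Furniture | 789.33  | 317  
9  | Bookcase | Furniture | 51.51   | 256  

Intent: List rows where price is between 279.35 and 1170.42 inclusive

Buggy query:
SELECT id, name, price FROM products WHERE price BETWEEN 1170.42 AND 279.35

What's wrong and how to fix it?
Bug: The bounds are reversed; BETWEEN a AND b requires a <= b to match anything

Fix: Swap the bounds so the smaller value comes first

Corrected query:
SELECT id, name, price FROM products WHERE price BETWEEN 279.35 AND 1170.42

Result:
id | name    | price  
---+---------+--------
1  | Goggles | 1141.13
2  | Sofa    | 1119.85
4  | Stool   | 474.75 
5  | Cabinet | 1150.1 
8  | Desk    | 789.33 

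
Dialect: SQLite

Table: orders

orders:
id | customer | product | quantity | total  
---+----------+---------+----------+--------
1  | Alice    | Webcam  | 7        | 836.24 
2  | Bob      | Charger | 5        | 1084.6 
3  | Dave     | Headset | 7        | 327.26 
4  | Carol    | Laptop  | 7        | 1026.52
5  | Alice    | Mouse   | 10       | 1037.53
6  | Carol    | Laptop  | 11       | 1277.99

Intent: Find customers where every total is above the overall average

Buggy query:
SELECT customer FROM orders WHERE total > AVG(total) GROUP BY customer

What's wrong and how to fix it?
Bug: AVG() is an aggregate; it can't sit directly in WHERE

Fix: Use a subquery for AVG and a HAVING MIN(...) filter so the condition holds for every row in the group

Corrected query:
SELECT customer FROM orders GROUP BY customer HAVING MIN(total) > (SELECT AVG(total) FROM orders)

Result:
customer
--------
Bob     
Carol   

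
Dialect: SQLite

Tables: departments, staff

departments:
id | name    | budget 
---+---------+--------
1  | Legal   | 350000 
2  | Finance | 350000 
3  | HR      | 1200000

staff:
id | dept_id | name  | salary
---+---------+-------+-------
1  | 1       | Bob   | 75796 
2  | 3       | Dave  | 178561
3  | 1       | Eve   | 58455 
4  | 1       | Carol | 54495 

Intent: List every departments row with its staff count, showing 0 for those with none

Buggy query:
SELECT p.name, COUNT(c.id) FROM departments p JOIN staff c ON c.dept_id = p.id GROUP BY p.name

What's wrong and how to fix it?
Bug: An inner join excludes parents with zero children

Fix: Switch to LEFT JOIN to retain unmatched parent rows

Corrected query:
SELECT p.name, COUNT(c.id) FROM departments p LEFT JOIN staff c ON c.dept_id = p.id GROUP BY p.name

Result:
name    | COUNT(c.id)
--------+------------
Finance | 0          
HR      | 1          
Legal   | 3          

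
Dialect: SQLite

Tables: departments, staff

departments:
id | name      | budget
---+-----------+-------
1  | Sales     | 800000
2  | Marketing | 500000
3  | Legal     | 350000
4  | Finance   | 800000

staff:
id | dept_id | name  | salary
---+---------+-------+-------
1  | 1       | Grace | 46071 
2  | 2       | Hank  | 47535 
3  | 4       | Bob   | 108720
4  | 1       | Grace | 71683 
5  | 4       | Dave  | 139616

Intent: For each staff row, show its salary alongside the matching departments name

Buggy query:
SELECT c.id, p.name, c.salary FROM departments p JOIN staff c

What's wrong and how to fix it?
Bug: Missing join condition: each staff row is matched to all departments rows instead of just its own

Fix: Specify the join condition linking the foreign key to the parent id

Corrected query:
SELECT c.id, p.name, c.salary FROM departments p JOIN staff c ON c.dept_id = p.id

Result:
id | name      | salary
---+-----------+-------
1  | Sales     | 46071 
2  | Marketing | 47535 
3  | Finance   | 108720
4  | Sales     | 71683 
5  | Finance   | 139616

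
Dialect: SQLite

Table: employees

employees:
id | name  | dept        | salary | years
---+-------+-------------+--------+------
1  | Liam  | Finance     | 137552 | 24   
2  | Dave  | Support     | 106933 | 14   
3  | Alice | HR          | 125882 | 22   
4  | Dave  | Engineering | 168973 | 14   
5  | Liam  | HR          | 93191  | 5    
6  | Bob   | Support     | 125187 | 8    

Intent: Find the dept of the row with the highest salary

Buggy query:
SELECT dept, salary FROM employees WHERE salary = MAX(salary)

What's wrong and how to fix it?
Bug: WHERE is evaluated per row; an aggregate over the whole table isn't defined there

Fix: Wrap MAX in a scalar subquery so WHERE compares against a single value

Corrected query:
SELECT dept, salary FROM employees WHERE salary = (SELECT MAX(salary) FROM employees)

Result:
dept        | salary
------------+-------
Engineering | 168973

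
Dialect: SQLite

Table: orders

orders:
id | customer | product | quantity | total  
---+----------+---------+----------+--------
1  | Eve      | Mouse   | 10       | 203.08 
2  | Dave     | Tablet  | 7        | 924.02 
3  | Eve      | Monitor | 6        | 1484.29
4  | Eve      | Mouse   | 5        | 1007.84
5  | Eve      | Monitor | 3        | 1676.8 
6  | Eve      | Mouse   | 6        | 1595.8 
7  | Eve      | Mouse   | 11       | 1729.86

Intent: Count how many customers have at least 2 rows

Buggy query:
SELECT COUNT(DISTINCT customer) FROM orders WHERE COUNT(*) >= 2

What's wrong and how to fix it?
Bug: COUNT(*) cannot appear in WHERE; the per-group count doesn't exist yet

Fix: Group first with HAVING COUNT(*) >= 2, then COUNT the resulting groups

Corrected query:
SELECT COUNT(*) FROM (SELECT customer FROM orders GROUP BY customer HAVING COUNT(*) >= 2)

Result:
COUNT(*)
--------
1       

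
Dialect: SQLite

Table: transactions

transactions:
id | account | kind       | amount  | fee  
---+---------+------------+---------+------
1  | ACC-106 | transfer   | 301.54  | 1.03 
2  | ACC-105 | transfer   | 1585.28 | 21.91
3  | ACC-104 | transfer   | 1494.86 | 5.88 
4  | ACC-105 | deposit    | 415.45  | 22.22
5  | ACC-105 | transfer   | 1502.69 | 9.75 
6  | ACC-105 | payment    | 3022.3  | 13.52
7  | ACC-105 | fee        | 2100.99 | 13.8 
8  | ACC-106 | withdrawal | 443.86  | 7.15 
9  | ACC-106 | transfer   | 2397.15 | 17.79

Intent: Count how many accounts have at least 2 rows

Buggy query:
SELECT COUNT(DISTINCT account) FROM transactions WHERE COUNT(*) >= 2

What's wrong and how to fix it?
Bug: COUNT(*) cannot appear in WHERE; the per-group count doesn't exist yet

Fix: Group first with HAVING COUNT(*) >= 2, then COUNT the resulting groups

Corrected query:
SELECT COUNT(*) FROM (SELECT account FROM transactions GROUP BY account HAVING COUNT(*) >= 2)

Result:
COUNT(*)
--------
2       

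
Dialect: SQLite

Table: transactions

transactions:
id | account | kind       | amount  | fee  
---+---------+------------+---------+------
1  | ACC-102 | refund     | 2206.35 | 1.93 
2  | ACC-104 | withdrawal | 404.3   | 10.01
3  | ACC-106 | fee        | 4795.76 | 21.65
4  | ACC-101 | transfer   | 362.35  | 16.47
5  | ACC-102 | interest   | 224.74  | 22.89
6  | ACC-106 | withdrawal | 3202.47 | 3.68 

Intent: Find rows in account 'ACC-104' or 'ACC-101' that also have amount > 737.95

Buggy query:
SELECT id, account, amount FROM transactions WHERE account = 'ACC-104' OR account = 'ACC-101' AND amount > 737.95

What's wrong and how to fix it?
Bug: Without parentheses, AND is evaluated before OR, so the amount filter only applies to the 'ACC-101' branch

Fix: Add parentheses around the OR so the AND applies to both alternatives

Corrected query:
SELECT id, account, amount FROM transactions WHERE (account = 'ACC-104' OR account = 'ACC-101') AND amount > 737.95

Result:
(no rows)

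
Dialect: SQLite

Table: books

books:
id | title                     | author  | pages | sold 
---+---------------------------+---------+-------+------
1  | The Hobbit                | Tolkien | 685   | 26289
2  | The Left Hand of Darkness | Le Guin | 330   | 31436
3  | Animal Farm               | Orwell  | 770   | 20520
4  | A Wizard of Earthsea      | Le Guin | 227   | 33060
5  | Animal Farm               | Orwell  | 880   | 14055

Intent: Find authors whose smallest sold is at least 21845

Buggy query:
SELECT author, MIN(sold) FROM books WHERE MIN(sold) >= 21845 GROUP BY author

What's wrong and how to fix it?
Bug: Aggregates like MIN are computed per group after WHERE runs

Fix: Use HAVING for the per-group MIN condition

Corrected query:
SELECT author, MIN(sold) FROM books GROUP BY author HAVING MIN(sold) >= 21845

Result:
author  | MIN(sold)
--------+----------
Le Guin | 31436    
Tolkien | 26289    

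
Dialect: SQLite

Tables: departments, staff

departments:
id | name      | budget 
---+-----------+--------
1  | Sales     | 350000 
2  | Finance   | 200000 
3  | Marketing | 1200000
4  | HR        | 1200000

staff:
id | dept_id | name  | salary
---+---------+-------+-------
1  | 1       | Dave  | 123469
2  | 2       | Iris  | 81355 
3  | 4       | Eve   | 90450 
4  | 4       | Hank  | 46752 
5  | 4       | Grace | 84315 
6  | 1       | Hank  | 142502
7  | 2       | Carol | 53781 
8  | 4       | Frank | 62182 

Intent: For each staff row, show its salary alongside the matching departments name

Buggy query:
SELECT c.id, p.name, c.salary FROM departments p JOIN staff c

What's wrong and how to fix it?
Bug: JOIN with no ON clause produces a cartesian product; every staff row pairs with every departments row

Fix: Specify the join condition linking the foreign key to the parent id

Corrected query:
SELECT c.id, p.name, c.salary FROM departments p JOIN staff c ON c.dept_id = p.id

Result:
id | name    | salary
---+---------+-------
1  | Sales   | 123469
2  | Finance | 81355 
3  | HR      | 90450 
4  | HR      | 46752 
5  | HR      | 84315 
6  | Sales   | 142502
7  | Finance | 53781 
8  | HR      | 62182 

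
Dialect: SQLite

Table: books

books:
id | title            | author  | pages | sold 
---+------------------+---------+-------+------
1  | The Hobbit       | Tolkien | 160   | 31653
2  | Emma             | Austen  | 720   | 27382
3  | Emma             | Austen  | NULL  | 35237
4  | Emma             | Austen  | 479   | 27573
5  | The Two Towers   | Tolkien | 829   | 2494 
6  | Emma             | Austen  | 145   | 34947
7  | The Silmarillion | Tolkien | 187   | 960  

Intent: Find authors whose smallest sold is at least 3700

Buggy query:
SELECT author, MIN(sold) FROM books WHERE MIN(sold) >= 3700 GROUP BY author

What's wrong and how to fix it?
Bug: Aggregates like MIN are computed per group after WHERE runs

Fix: Replace WHERE with HAVING after the GROUP BY

Corrected query:
SELECT author, MIN(sold) FROM books GROUP BY author HAVING MIN(sold) >= 3700

Result:
author | MIN(sold)
-------+----------
Austen | 27382    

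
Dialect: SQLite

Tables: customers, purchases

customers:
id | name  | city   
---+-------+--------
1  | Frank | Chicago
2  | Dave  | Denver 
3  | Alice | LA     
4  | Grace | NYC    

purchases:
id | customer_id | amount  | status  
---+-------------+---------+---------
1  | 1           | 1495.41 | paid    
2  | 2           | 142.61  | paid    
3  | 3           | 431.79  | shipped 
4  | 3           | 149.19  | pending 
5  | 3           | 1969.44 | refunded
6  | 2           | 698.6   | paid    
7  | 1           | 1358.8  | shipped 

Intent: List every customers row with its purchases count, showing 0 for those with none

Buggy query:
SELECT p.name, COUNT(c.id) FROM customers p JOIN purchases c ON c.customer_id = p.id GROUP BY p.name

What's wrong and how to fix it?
Bug: An inner join excludes parents with zero children

Fix: Switch to LEFT JOIN to retain unmatched parent rows

Corrected query:
SELECT p.name, COUNT(c.id) FROM customers p LEFT JOIN purchases c ON c.customer_id = p.id GROUP BY p.name

Result:
name  | COUNT(c.id)
------+------------
Alice | 3          
Dave  | 2          
Frank | 2          
Grace | 0          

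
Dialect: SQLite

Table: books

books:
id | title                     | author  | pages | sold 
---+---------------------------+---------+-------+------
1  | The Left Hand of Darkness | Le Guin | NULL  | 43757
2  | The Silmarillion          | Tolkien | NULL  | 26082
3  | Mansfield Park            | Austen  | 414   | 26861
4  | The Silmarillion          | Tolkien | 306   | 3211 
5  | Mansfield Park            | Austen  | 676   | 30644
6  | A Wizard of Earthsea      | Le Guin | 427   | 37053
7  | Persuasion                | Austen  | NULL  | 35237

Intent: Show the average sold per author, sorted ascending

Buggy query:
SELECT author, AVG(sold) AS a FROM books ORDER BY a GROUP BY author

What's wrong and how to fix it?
Bug: ORDER BY appears before GROUP BY; SQL clause order requires GROUP BY first

Fix: Reorder: SELECT … FROM … GROUP BY … ORDER BY …

Corrected query:
SELECT author, AVG(sold) AS a FROM books GROUP BY author ORDER BY a

Result:
author  | a      
--------+--------
Tolkien | 14646.5
Austen  | 30914  
Le Guin | 40405  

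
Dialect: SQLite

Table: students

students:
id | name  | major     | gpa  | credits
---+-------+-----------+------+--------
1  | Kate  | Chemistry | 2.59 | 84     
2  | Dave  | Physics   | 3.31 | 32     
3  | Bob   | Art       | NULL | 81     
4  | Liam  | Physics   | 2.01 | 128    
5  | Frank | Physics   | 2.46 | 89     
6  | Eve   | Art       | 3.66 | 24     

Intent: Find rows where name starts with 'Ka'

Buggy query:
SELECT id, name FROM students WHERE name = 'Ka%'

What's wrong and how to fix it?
Bug: '=' compares the literal string including the % character; pattern matching needs LIKE

Fix: Replace '=' with LIKE so 'Ka%' is treated as a pattern

Corrected query:
SELECT id, name FROM students WHERE name LIKE 'Ka%'

Result:
id | name
---+-----
1  | Kate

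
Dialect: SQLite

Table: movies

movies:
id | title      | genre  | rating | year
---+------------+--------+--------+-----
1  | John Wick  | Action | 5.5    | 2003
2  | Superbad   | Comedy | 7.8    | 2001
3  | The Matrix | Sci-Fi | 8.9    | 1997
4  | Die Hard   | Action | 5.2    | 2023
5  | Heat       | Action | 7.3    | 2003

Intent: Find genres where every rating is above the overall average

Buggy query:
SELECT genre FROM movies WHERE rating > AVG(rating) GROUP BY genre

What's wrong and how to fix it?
Bug: WHERE evaluates per row before aggregation, so AVG() is unavailable

Fix: Use a subquery for AVG and a HAVING MIN(...) filter so the condition holds for every row in the group

Corrected query:
SELECT genre FROM movies GROUP BY genre HAVING MIN(rating) > (SELECT AVG(rating) FROM movies)

Result:
genre 
------
Comedy
Sci-Fi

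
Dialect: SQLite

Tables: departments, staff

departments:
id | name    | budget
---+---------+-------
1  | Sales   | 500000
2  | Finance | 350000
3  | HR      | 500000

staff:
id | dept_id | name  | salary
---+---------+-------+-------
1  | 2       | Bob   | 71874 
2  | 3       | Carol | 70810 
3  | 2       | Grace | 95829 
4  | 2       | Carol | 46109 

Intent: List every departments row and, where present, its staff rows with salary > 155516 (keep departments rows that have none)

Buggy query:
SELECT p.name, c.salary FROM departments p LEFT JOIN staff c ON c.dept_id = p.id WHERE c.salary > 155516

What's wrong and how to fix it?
Bug: A WHERE condition on the right-hand table after LEFT JOIN drops unmatched parents

Fix: Move the right-table condition into the ON clause so unmatched parents are kept

Corrected query:
SELECT p.name, c.salary FROM departments p LEFT JOIN staff c ON c.dept_id = p.id AND c.salary > 155516

Result:
name    | salary
--------+-------
Sales   | NULL  
Finance | NULL  
HR      | NULL  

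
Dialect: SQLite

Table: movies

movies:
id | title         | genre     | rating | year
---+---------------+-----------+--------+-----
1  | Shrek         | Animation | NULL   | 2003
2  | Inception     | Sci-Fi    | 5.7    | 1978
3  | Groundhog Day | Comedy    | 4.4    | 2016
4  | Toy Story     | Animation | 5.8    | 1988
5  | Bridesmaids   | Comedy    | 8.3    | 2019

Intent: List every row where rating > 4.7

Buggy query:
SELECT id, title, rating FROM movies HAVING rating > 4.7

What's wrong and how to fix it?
Bug: This is a non-aggregate query (no GROUP BY, no aggregates), so in SQLite the HAVING clause is invalid here; a row-level condition belongs in WHERE

Fix: Replace HAVING with WHERE since the condition applies to individual rows

Corrected query:
SELECT id, title, rating FROM movies WHERE rating > 4.7

Result:
id | title       | rating
---+-------------+-------
2  | Inception   | 5.7   
4  | Toy Story   | 5.8   
5  | Bridesmaids | 8.3   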